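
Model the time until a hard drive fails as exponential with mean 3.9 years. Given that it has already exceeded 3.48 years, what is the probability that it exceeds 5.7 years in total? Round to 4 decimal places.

The rate is λ = 1/3.9 = 0.25641 per year.
The exponential is memoryless, so the remaining time is again Exp(λ): the condition X > 3.48 is irrelevant.
P(X > 2.22) = e^(−0.56923) ≈ 0.5660.

0.5660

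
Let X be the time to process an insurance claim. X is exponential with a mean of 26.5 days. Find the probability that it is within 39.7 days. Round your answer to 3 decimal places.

0.776

The rate is λ = 1/26.5 = 0.0377358 per day.
P(X ≤ 39.7) = 1 − e^(−λ·39.7) = 1 − e^(−1.4981) ≈ 0.776.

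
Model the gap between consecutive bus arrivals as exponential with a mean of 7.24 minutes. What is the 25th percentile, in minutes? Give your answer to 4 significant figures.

2.083

The rate is λ = 1/7.24 = 0.138122 per minute.
Set 1 − e^(−λt) = 0.25, so t = −ln(0.75)/λ = 0.28768/0.138122 ≈ 2.08282 minutes.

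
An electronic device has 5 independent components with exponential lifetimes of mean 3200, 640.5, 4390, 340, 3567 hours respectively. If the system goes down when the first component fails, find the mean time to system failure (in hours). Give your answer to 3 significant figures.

The first failure time is exponential with rate Σλ_i = 1/3200 + 1/640.5 + 1/4390 + 1/340 + 1/3567 = 0.00532309 per hour.
E[min] = 1/Σλ = 1/0.00532309 = 187.861 hours.

188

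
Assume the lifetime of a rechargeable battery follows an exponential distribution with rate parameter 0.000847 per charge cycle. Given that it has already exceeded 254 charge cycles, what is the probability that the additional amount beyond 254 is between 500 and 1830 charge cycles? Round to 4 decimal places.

Memoryless: the residual past 254 is again Exp(λ).
P(500 < residual < 1830) = e^(−λ·500) − e^(−λ·1830) = 0.65475 − 0.21225 ≈ 0.4425.

0.4425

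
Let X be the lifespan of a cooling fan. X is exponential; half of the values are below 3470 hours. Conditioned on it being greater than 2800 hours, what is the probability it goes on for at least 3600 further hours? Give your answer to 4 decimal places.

For an exponential, median = ln(2)/λ, so λ = ln 2 / 3470 = 0.000199754 per hour.
P(X > s+t | X > s) = e^(−λ(s+t))/e^(−λs) = e^(−λt), independent of s = 2800.
P(X > 3600) = e^(−0.71912) ≈ 0.4872.

0.4872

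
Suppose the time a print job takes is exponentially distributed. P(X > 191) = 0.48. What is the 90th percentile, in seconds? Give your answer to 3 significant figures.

599

e^(−λ·191) = 0.48 ⇒ λ = −ln(0.48)/191 = 0.00384277.
90th percentile: 1 − e^(−λt) = 0.9, t = −ln(0.1)/λ = 599.199 seconds.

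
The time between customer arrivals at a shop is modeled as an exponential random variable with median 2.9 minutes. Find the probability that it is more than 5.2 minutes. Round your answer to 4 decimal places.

For an exponential, median = ln(2)/λ, so λ = ln 2 / 2.9 = 0.239016 per minute.
P(X > 5.2) = e^(−λ·5.2) = e^(−1.2429) ≈ 0.2886.

0.2886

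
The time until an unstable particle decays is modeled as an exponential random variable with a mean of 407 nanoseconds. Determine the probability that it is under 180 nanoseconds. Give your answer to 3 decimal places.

0.357

The rate is λ = 1/407 = 0.002457 per nanosecond.
P(X ≤ 180) = 1 − e^(−λ·180) = 1 − e^(−0.44226) ≈ 0.357.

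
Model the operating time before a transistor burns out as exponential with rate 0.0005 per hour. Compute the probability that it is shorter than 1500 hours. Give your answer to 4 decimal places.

P(X ≤ 1500) = 1 − e^(−λ·1500) = 1 − e^(−0.75) ≈ 0.5276.

0.5276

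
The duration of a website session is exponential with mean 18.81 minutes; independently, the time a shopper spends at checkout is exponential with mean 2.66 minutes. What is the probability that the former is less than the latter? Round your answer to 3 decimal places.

λ_1 = 1/18.81 = 0.0531632, λ_2 = 1/2.66 = 0.37594.
For independent exponentials, P(the former < the latter) = λ_1/(λ_1+λ_2) = 0.0531632/0.429103 ≈ 0.124.

0.124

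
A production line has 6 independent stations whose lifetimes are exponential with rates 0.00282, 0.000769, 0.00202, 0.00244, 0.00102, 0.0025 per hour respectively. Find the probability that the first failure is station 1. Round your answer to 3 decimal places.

The time to first failure is exponential with rate Σλ = 0.00282 + 0.000769 + 0.00202 + 0.00244 + 0.00102 + 0.0025 = 0.011569.
P(station 1 first) = λ_1/Σλ = 0.00282/0.011569 ≈ 0.244.

0.244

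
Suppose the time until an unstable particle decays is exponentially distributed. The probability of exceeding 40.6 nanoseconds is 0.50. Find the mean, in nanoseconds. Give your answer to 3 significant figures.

58.6

e^(−λ·40.6) = 0.50 ⇒ λ = −ln(0.50)/40.6 = 0.0170726.
Mean = 1/λ = 58.5734 nanoseconds.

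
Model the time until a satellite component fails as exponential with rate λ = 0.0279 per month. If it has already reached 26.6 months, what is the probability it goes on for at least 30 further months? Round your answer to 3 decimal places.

By the memoryless property, P(X > 26.6+30 | X > 26.6) = P(X > 30).
P(X > 30) = e^(−0.837) ≈ 0.433.

0.433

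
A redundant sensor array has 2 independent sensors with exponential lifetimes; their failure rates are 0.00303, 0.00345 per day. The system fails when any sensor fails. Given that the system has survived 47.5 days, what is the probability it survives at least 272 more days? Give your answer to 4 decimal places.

0.1716

Time to first failure ~ Exp(Σλ) with Σλ = 0.00648.
By memorylessness, P(T > 47.5+272 | T > 47.5) = P(T > 272) = e^(−0.00648·272) ≈ 0.1716.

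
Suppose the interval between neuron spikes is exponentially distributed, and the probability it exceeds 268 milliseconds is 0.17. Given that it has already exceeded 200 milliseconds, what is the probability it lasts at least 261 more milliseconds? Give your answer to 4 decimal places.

From e^(−λ·268) = 0.17, λ = −ln(0.17)/268 = 0.00661178.
Memoryless: P(X > 200+261 | X > 200) = P(X > 261) = e^(−0.00661178·261) ≈ 0.1781.

0.1781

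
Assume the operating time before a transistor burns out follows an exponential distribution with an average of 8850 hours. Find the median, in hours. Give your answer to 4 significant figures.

The rate is λ = 1/8850 = 0.000112994 per hour.
Set 1 − e^(−λt) = 0.5, so t = −ln(0.5)/λ = 0.69315/0.000112994 ≈ 6134.35 hours.

6134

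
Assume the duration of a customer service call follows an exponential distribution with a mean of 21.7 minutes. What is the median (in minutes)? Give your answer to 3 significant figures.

The rate is λ = 1/21.7 = 0.0460829 per minute.
Set 1 − e^(−λt) = 0.5, so t = −ln(0.5)/λ = 0.69315/0.0460829 ≈ 15.0413 minutes.

15.0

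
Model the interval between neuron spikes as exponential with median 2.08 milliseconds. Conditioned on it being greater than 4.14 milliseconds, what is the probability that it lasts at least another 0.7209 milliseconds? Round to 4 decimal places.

For an exponential, median = ln(2)/λ, so λ = ln 2 / 2.08 = 0.333244 per millisecond.
The exponential is memoryless, so the remaining time is again Exp(λ): the condition X > 4.14 is irrelevant.
P(X > 0.7209) = e^(−0.24024) ≈ 0.7864.

0.7864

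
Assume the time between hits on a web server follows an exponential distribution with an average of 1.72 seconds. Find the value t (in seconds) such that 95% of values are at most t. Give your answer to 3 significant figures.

5.15

The rate is λ = 1/1.72 = 0.581395 per second.
Set 1 − e^(−λt) = 0.95, so t = −ln(0.05)/λ = 2.9957/0.581395 ≈ 5.15266 seconds.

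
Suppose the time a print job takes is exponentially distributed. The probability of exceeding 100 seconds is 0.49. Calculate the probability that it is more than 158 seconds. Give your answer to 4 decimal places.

e^(−λ·100) = 0.49 ⇒ λ = −ln(0.49)/100 = 0.0071335.
P(X > 158) = e^(−0.0071335·158) = e^(−1.1271) ≈ 0.3240.

0.3240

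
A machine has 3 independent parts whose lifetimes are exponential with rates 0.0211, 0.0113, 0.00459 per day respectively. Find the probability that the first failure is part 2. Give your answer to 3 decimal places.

The time to first failure is exponential with rate Σλ = 0.0211 + 0.0113 + 0.00459 = 0.03699.
P(part 2 first) = λ_2/Σλ = 0.0113/0.03699 ≈ 0.305.

0.305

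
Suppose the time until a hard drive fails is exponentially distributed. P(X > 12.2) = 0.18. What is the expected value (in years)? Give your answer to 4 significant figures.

e^(−λ·12.2) = 0.18 ⇒ λ = −ln(0.18)/12.2 = 0.140557.
Mean = 1/λ = 7.11454 years.

7.115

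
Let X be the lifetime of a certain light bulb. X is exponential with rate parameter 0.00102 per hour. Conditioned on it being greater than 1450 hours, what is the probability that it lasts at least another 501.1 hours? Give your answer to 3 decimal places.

0.600

By the memoryless property, P(X > 1450+501.1 | X > 1450) = P(X > 501.1).
P(X > 501.1) = e^(−0.51112) ≈ 0.600.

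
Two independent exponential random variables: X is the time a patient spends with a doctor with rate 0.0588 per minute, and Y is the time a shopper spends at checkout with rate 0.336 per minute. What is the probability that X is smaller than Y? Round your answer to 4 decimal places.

0.1489

λ_1 = 0.0588, λ_2 = 0.336.
For independent exponentials, P(X < Y) = λ_1/(λ_1+λ_2) = 0.0588/0.3948 ≈ 0.1489.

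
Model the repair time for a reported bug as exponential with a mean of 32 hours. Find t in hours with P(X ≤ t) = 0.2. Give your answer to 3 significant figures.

7.14

The rate is λ = 1/32 = 0.03125 per hour.
Set 1 − e^(−λt) = 0.2, so t = −ln(0.8)/λ = 0.22314/0.03125 ≈ 7.14059 hours.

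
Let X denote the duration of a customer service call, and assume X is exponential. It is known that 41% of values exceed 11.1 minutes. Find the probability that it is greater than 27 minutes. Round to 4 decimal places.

0.1143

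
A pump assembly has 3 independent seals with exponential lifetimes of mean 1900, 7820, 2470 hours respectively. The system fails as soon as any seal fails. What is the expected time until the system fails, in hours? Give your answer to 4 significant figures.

The first failure time is exponential with rate Σλ_i = 1/1900 + 1/7820 + 1/2470 = 0.00105905 per hour.
E[min] = 1/Σλ = 1/0.00105905 = 944.241 hours.

944.2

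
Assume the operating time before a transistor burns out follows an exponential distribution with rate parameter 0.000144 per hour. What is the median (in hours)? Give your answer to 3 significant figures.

Set 1 − e^(−λt) = 0.5, so t = −ln(0.5)/λ = 0.69315/0.000144 ≈ 4813.52 hours.

4810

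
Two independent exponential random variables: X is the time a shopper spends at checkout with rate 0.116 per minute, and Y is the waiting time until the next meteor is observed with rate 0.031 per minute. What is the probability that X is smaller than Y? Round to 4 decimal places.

0.7891

λ_1 = 0.116, λ_2 = 0.031.
For independent exponentials, P(X < Y) = λ_1/(λ_1+λ_2) = 0.116/0.147 ≈ 0.7891.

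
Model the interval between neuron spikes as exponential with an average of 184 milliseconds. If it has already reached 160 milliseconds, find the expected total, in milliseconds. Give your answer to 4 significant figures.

The rate is λ = 1/184 = 0.00543478 per millisecond.
By memorylessness, E[X | X > 160] = 160 + 1/λ = 160 + 184 = 344 milliseconds.

344.0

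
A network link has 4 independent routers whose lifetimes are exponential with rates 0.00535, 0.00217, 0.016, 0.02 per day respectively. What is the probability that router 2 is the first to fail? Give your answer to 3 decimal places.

The time to first failure is exponential with rate Σλ = 0.00535 + 0.00217 + 0.016 + 0.02 = 0.04352.
P(router 2 first) = λ_2/Σλ = 0.00217/0.04352 ≈ 0.050.

0.050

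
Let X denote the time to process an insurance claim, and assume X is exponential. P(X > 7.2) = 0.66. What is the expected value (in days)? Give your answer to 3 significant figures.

e^(−λ·7.2) = 0.66 ⇒ λ = −ln(0.66)/7.2 = 0.0577105.
Mean = 1/λ = 17.3279 days.

17.3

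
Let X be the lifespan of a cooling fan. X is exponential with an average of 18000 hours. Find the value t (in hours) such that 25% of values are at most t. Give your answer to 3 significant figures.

5180

The rate is λ = 1/18000 = 0.0000555556 per hour.
Set 1 − e^(−λt) = 0.25, so t = −ln(0.75)/λ = 0.28768/0.0000555556 ≈ 5178.28 hours.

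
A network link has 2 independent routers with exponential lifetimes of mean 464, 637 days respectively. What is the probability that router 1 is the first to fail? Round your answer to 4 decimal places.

Rates: λ_i = 1/mean_i → 0.00215517, 0.00156986; Σλ = 0.00372503.
P(router 1 first) = λ_1/Σλ = 0.00215517/0.00372503 ≈ 0.5786.

0.5786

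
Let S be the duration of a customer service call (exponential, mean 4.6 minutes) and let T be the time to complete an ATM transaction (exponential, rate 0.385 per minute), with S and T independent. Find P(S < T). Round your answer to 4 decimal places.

0.3609

λ_1 = 1/4.6 = 0.217391, λ_2 = 0.385.
For independent exponentials, P(S < T) = λ_1/(λ_1+λ_2) = 0.217391/0.602391 ≈ 0.3609.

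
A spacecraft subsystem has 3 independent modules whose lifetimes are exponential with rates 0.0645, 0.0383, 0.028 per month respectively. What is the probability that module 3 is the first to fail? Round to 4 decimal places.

The time to first failure is exponential with rate Σλ = 0.0645 + 0.0383 + 0.028 = 0.1308.
P(module 3 first) = λ_3/Σλ = 0.028/0.1308 ≈ 0.2141.

0.2141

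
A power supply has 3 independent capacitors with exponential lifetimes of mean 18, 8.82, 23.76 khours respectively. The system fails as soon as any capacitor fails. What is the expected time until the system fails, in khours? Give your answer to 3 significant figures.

The first failure time is exponential with rate Σλ_i = 1/18 + 1/8.82 + 1/23.76 = 0.211022 per khour.
E[min] = 1/Σλ = 1/0.211022 = 4.73885 khours.

4.74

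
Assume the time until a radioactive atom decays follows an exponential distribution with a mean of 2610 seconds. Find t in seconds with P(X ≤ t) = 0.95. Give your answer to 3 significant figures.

7820

The rate is λ = 1/2610 = 0.000383142 per second.
Set 1 − e^(−λt) = 0.95, so t = −ln(0.05)/λ = 2.9957/0.000383142 ≈ 7818.86 seconds.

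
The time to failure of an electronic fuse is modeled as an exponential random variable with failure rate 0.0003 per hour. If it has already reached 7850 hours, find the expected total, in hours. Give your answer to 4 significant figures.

11180

By memorylessness, E[X | X > 7850] = 7850 + 1/λ = 7850 + 3333.33 = 11183.3 hours.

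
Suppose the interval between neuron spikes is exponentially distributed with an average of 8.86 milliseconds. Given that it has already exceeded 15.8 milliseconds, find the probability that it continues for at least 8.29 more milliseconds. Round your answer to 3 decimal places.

The rate is λ = 1/8.86 = 0.112867 per millisecond.
The exponential is memoryless, so the remaining time is again Exp(λ): the condition X > 15.8 is irrelevant.
P(X > 8.29) = e^(−0.93567) ≈ 0.392.

0.392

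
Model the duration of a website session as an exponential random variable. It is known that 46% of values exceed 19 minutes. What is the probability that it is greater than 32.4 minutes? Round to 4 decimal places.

0.2660

e^(−λ·19) = 0.46 ⇒ λ = −ln(0.46)/19 = 0.0408699.
P(X > 32.4) = e^(−0.0408699·32.4) = e^(−1.3242) ≈ 0.2660.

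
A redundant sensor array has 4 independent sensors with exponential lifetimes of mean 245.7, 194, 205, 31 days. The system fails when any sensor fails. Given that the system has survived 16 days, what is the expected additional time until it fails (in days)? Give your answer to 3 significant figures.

21.6

First-failure rate Σλ = 1/245.7 + 1/194 + 1/205 + 1/31 = 0.0463608.
By memorylessness the expected residual is 1/Σλ = 21.57 days, regardless of the 16 already elapsed.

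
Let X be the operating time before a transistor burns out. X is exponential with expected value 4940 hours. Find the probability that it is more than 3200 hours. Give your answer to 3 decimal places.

0.523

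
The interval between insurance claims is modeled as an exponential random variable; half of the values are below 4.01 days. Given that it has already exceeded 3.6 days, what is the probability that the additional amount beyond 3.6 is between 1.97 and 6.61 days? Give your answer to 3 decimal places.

For an exponential, median = ln(2)/λ, so λ = ln 2 / 4.01 = 0.172855 per day.
Memoryless: the residual past 3.6 is again Exp(λ).
P(1.97 < residual < 6.61) = e^(−λ·1.97) − e^(−λ·6.61) = 0.71140 − 0.31900 ≈ 0.392.

0.392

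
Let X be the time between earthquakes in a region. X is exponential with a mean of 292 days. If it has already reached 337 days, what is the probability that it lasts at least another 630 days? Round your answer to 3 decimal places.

The rate is λ = 1/292 = 0.00342466 per day.
By the memoryless property, P(X > 337+630 | X > 337) = P(X > 630).
P(X > 630) = e^(−2.1575) ≈ 0.116.

0.116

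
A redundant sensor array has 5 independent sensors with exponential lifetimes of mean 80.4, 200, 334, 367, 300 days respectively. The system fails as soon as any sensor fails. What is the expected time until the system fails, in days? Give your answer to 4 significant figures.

37.75

The first failure time is exponential with rate Σλ_i = 1/80.4 + 1/200 + 1/334 + 1/367 + 1/300 = 0.02649 per day.
E[min] = 1/Σλ = 1/0.02649 = 37.7502 days.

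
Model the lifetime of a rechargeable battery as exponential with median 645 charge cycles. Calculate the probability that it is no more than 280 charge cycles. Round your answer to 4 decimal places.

0.2598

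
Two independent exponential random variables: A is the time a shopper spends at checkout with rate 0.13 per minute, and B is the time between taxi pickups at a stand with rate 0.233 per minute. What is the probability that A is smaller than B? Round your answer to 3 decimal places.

λ_1 = 0.13, λ_2 = 0.233.
For independent exponentials, P(A < B) = λ_1/(λ_1+λ_2) = 0.13/0.363 ≈ 0.358.

0.358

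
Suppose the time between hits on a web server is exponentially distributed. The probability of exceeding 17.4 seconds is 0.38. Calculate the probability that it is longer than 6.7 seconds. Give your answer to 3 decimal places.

e^(−λ·17.4) = 0.38 ⇒ λ = −ln(0.38)/17.4 = 0.0556083.
P(X > 6.7) = e^(−0.0556083·6.7) = e^(−0.37258) ≈ 0.689.

0.689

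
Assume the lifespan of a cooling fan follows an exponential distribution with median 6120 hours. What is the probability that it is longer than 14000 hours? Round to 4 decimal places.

0.2048

For an exponential, median = ln(2)/λ, so λ = ln 2 / 6120 = 0.000113259 per hour.
P(X > 14000) = e^(−λ·14000) = e^(−1.5856) ≈ 0.2048.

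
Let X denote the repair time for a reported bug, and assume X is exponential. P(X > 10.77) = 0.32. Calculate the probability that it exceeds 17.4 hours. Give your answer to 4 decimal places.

e^(−λ·10.77) = 0.32 ⇒ λ = −ln(0.32)/10.77 = 0.105797.
P(X > 17.4) = e^(−0.105797·17.4) = e^(−1.8409) ≈ 0.1587.

0.1587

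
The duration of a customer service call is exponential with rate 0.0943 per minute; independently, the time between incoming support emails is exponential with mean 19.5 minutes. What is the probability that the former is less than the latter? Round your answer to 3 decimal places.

0.648

λ_1 = 0.0943, λ_2 = 1/19.5 = 0.0512821.
For independent exponentials, P(the former < the latter) = λ_1/(λ_1+λ_2) = 0.0943/0.145582 ≈ 0.648.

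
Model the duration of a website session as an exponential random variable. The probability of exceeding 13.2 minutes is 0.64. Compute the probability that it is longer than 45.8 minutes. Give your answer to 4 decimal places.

0.2126

e^(−λ·13.2) = 0.64 ⇒ λ = −ln(0.64)/13.2 = 0.0338096.
P(X > 45.8) = e^(−0.0338096·45.8) = e^(−1.5485) ≈ 0.2126.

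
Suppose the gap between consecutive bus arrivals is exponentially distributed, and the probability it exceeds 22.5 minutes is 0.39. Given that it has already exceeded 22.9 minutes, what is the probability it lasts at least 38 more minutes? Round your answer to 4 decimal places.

From e^(−λ·22.5) = 0.39, λ = −ln(0.39)/22.5 = 0.0418493.
Memoryless: P(X > 22.9+38 | X > 22.9) = P(X > 38) = e^(−0.0418493·38) ≈ 0.2039.

0.2039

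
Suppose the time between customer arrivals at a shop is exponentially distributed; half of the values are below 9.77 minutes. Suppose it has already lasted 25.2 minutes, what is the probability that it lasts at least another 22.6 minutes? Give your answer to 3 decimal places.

For an exponential, median = ln(2)/λ, so λ = ln 2 / 9.77 = 0.0709465 per minute.
P(X > s+t | X > s) = e^(−λ(s+t))/e^(−λs) = e^(−λt), independent of s = 25.2.
P(X > 22.6) = e^(−1.6034) ≈ 0.201.

0.201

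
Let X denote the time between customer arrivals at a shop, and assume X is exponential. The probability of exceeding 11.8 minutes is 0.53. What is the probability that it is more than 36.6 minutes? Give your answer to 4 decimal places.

e^(−λ·11.8) = 0.53 ⇒ λ = −ln(0.53)/11.8 = 0.0538032.
P(X > 36.6) = e^(−0.0538032·36.6) = e^(−1.9692) ≈ 0.1396.

0.1396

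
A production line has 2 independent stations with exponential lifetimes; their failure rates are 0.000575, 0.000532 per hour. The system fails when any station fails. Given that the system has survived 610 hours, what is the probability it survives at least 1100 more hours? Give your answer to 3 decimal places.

0.296

Time to first failure ~ Exp(Σλ) with Σλ = 0.001107.
By memorylessness, P(T > 610+1100 | T > 610) = P(T > 1100) = e^(−0.001107·1100) ≈ 0.296.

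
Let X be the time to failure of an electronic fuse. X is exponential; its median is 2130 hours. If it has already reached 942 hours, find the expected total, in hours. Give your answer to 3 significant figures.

4010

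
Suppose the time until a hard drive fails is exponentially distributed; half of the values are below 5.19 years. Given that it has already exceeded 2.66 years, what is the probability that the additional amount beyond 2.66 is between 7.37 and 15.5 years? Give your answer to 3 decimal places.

For an exponential, median = ln(2)/λ, so λ = ln 2 / 5.19 = 0.133554 per year.
Memoryless: the residual past 2.66 is again Exp(λ).
P(7.37 < residual < 15.5) = e^(−λ·7.37) − e^(−λ·15.5) = 0.37370 − 0.12617 ≈ 0.248.

0.248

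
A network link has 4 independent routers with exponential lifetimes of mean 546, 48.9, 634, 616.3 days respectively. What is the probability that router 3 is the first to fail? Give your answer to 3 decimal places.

Rates: λ_i = 1/mean_i → 0.0018315, 0.0204499, 0.00157729, 0.00162259; Σλ = 0.0254813.
P(router 3 first) = λ_3/Σλ = 0.00157729/0.0254813 ≈ 0.062.

0.062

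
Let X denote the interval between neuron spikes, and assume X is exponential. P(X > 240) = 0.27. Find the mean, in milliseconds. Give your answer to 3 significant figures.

183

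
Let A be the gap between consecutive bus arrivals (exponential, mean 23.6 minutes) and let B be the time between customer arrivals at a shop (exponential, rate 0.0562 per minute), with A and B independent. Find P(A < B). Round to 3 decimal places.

0.430

λ_1 = 1/23.6 = 0.0423729, λ_2 = 0.0562.
For independent exponentials, P(A < B) = λ_1/(λ_1+λ_2) = 0.0423729/0.0985729 ≈ 0.430.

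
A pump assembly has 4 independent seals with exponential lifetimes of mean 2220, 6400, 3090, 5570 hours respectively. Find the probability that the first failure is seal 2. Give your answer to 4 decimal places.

0.1408

Rates: λ_i = 1/mean_i → 0.00045045, 0.00015625, 0.000323625, 0.000179533; Σλ = 0.00110986.
P(seal 2 first) = λ_2/Σλ = 0.00015625/0.00110986 ≈ 0.1408.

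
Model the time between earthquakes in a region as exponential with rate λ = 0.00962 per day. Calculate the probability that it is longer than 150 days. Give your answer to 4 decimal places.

0.2362

P(X > 150) = e^(−λ·150) = e^(−1.443) ≈ 0.2362.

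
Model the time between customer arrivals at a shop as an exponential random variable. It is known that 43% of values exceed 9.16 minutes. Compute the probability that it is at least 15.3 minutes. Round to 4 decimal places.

0.2442

e^(−λ·9.16) = 0.43 ⇒ λ = −ln(0.43)/9.16 = 0.0921365.
P(X > 15.3) = e^(−0.0921365·15.3) = e^(−1.4097) ≈ 0.2442.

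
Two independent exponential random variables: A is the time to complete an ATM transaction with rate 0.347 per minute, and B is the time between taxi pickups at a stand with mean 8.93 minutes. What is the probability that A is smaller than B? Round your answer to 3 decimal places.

λ_1 = 0.347, λ_2 = 1/8.93 = 0.111982.
For independent exponentials, P(A < B) = λ_1/(λ_1+λ_2) = 0.347/0.458982 ≈ 0.756.

0.756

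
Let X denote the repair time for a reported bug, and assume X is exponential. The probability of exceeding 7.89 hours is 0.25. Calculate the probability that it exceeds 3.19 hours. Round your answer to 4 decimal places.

0.5709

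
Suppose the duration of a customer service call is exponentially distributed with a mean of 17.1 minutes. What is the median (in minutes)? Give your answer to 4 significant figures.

11.85

The rate is λ = 1/17.1 = 0.0584795 per minute.
Set 1 − e^(−λt) = 0.5, so t = −ln(0.5)/λ = 0.69315/0.0584795 ≈ 11.8528 minutes.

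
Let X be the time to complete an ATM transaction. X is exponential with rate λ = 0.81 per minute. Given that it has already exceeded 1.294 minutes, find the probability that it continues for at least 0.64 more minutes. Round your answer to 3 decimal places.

0.595

The exponential is memoryless, so the remaining time is again Exp(λ): the condition X > 1.294 is irrelevant.
P(X > 0.64) = e^(−0.5184) ≈ 0.595.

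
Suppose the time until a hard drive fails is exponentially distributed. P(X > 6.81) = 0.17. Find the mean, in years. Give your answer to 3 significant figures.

e^(−λ·6.81) = 0.17 ⇒ λ = −ln(0.17)/6.81 = 0.260199.
Mean = 1/λ = 3.84321 years.

3.84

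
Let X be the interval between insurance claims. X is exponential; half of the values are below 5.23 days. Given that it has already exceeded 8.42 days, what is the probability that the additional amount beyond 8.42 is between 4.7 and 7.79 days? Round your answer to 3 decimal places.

0.180

For an exponential, median = ln(2)/λ, so λ = ln 2 / 5.23 = 0.132533 per day.
Memoryless: the residual past 8.42 is again Exp(λ).
P(4.7 < residual < 7.79) = e^(−λ·4.7) − e^(−λ·7.79) = 0.53638 − 0.35614 ≈ 0.180.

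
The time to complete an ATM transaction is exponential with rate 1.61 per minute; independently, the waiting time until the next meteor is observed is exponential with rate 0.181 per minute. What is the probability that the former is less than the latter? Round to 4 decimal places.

0.8989

λ_1 = 1.61, λ_2 = 0.181.
For independent exponentials, P(the former < the latter) = λ_1/(λ_1+λ_2) = 1.61/1.791 ≈ 0.8989.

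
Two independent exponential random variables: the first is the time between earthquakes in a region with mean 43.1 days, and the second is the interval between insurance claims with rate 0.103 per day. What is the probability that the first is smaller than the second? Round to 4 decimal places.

0.1838

λ_1 = 1/43.1 = 0.0232019, λ_2 = 0.103.
For independent exponentials, P(the first < the second) = λ_1/(λ_1+λ_2) = 0.0232019/0.126202 ≈ 0.1838.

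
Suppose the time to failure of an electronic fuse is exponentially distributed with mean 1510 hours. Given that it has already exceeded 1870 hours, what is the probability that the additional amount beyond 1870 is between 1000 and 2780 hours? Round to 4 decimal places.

The rate is λ = 1/1510 = 0.000662252 per hour.
Memoryless: the residual past 1870 is again Exp(λ).
P(1000 < residual < 2780) = e^(−λ·1000) − e^(−λ·2780) = 0.51569 − 0.15865 ≈ 0.3570.

0.3570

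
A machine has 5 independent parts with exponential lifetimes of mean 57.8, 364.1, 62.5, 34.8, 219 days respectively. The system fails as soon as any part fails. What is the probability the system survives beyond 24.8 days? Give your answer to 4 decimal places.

The first failure time is exponential with rate Σλ_i = 1/57.8 + 1/364.1 + 1/62.5 + 1/34.8 + 1/219 = 0.0693494 per day.
P(min > 24.8) = e^(−0.0693494·24.8) = e^(−1.7199) ≈ 0.1791.

0.1791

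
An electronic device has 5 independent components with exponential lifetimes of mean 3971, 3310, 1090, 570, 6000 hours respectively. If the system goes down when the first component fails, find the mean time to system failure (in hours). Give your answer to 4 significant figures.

294.8

The first failure time is exponential with rate Σλ_i = 1/3971 + 1/3310 + 1/1090 + 1/570 + 1/6000 = 0.00339242 per hour.
E[min] = 1/Σλ = 1/0.00339242 = 294.774 hours.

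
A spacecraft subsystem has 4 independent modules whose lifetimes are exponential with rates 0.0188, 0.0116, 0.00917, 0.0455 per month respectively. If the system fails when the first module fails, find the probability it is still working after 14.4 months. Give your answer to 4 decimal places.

The time to first failure is exponential with rate Σλ = 0.0188 + 0.0116 + 0.00917 + 0.0455 = 0.08507.
P(min > 14.4) = e^(−0.08507·14.4) = e^(−1.225) ≈ 0.2938.

0.2938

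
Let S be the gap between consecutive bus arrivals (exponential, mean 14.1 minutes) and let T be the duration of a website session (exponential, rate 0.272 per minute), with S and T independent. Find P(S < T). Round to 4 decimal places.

0.2068

λ_1 = 1/14.1 = 0.070922, λ_2 = 0.272.
For independent exponentials, P(S < T) = λ_1/(λ_1+λ_2) = 0.070922/0.342922 ≈ 0.2068.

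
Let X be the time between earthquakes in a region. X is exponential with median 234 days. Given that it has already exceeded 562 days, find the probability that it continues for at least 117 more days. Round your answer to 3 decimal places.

0.707

For an exponential, median = ln(2)/λ, so λ = ln 2 / 234 = 0.00296217 per day.
P(X > s+t | X > s) = e^(−λ(s+t))/e^(−λs) = e^(−λt), independent of s = 562.
P(X > 117) = e^(−0.34657) ≈ 0.707.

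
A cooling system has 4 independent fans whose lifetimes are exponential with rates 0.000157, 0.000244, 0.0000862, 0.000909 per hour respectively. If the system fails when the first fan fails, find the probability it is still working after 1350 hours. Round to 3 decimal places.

The time to first failure is exponential with rate Σλ = 0.000157 + 0.000244 + 0.0000862 + 0.000909 = 0.0013962.
P(min > 1350) = e^(−0.0013962·1350) = e^(−1.8849) ≈ 0.152.

0.152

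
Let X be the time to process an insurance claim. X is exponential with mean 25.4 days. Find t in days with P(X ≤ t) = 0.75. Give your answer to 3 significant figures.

35.2

The rate is λ = 1/25.4 = 0.0393701 per day.
Set 1 − e^(−λt) = 0.75, so t = −ln(0.25)/λ = 1.3863/0.0393701 ≈ 35.2119 days.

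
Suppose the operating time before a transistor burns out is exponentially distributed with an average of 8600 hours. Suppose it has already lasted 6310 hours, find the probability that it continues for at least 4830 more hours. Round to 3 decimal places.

The rate is λ = 1/8600 = 0.000116279 per hour.
The exponential is memoryless, so the remaining time is again Exp(λ): the condition X > 6310 is irrelevant.
P(X > 4830) = e^(−0.56163) ≈ 0.570.

0.570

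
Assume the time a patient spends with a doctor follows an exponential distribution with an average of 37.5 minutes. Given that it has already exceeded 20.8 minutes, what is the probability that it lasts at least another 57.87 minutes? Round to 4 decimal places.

0.2137

The rate is λ = 1/37.5 = 0.0266667 per minute.
By the memoryless property, P(X > 20.8+57.87 | X > 20.8) = P(X > 57.87).
P(X > 57.87) = e^(−1.5432) ≈ 0.2137.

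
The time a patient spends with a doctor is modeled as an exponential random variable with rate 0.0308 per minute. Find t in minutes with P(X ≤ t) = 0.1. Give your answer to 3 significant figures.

3.42

Set 1 − e^(−λt) = 0.1, so t = −ln(0.9)/λ = 0.10536/0.0308 ≈ 3.4208 minutes.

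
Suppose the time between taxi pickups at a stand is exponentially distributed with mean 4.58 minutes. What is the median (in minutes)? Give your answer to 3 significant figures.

The rate is λ = 1/4.58 = 0.218341 per minute.
Set 1 − e^(−λt) = 0.5, so t = −ln(0.5)/λ = 0.69315/0.218341 ≈ 3.17461 minutes.

3.17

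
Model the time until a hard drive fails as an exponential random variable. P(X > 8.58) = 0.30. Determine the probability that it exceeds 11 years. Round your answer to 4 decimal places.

e^(−λ·8.58) = 0.30 ⇒ λ = −ln(0.30)/8.58 = 0.140323.
P(X > 11) = e^(−0.140323·11) = e^(−1.5436) ≈ 0.2136.

0.2136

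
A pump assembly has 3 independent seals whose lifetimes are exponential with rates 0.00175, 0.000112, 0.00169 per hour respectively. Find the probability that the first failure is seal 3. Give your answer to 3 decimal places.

The time to first failure is exponential with rate Σλ = 0.00175 + 0.000112 + 0.00169 = 0.003552.
P(seal 3 first) = λ_3/Σλ = 0.00169/0.003552 ≈ 0.476.

0.476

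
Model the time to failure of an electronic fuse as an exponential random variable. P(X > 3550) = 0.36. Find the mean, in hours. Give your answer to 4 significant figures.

3475

e^(−λ·3550) = 0.36 ⇒ λ = −ln(0.36)/3550 = 0.000287789.
Mean = 1/λ = 3474.77 hours.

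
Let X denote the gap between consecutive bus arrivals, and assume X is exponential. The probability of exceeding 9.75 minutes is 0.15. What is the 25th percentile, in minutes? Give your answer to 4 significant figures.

1.479

e^(−λ·9.75) = 0.15 ⇒ λ = −ln(0.15)/9.75 = 0.194576.
25th percentile: 1 − e^(−λt) = 0.25, t = −ln(0.75)/λ = 1.4785 minutes.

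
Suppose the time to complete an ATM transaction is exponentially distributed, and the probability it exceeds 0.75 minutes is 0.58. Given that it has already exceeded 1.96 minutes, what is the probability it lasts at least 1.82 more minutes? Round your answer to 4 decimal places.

From e^(−λ·0.75) = 0.58, λ = −ln(0.58)/0.75 = 0.726303.
Memoryless: P(X > 1.96+1.82 | X > 1.96) = P(X > 1.82) = e^(−0.726303·1.82) ≈ 0.2666.

0.2666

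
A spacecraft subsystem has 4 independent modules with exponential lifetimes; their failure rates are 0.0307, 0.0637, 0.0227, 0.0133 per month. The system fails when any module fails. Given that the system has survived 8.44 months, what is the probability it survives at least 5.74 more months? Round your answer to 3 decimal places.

0.473

Time to first failure ~ Exp(Σλ) with Σλ = 0.1304.
By memorylessness, P(T > 8.44+5.74 | T > 8.44) = P(T > 5.74) = e^(−0.1304·5.74) ≈ 0.473.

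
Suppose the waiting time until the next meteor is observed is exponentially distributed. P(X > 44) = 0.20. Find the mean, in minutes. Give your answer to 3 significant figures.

e^(−λ·44) = 0.20 ⇒ λ = −ln(0.20)/44 = 0.0365781.
Mean = 1/λ = 27.3387 minutes.

27.3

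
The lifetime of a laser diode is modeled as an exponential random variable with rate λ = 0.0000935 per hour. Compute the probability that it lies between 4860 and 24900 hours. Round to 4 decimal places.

P(4860 < X < 24900) = e^(−λ·4860) − e^(−λ·24900) = 0.63482 − 0.09748 ≈ 0.5373.

0.5373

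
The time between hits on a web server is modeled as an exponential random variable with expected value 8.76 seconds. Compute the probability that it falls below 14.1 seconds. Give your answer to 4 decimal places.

0.8000

The rate is λ = 1/8.76 = 0.114155 per second.
P(X ≤ 14.1) = 1 − e^(−λ·14.1) = 1 − e^(−1.6096) ≈ 0.8000.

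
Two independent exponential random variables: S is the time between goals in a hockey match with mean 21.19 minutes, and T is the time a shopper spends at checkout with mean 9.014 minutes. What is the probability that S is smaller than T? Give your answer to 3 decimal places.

λ_1 = 1/21.19 = 0.0471921, λ_2 = 1/9.014 = 0.110939.
For independent exponentials, P(S < T) = λ_1/(λ_1+λ_2) = 0.0471921/0.158131 ≈ 0.298.

0.298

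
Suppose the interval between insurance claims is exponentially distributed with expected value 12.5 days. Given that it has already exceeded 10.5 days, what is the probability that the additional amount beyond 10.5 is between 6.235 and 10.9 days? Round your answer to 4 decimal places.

The rate is λ = 1/12.5 = 0.08 per day.
Memoryless: the residual past 10.5 is again Exp(λ).
P(6.235 < residual < 10.9) = e^(−λ·6.235) − e^(−λ·10.9) = 0.60726 − 0.41811 ≈ 0.1891.

0.1891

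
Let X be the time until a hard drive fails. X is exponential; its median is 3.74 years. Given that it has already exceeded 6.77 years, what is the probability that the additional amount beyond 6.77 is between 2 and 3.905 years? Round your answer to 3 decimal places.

For an exponential, median = ln(2)/λ, so λ = ln 2 / 3.74 = 0.185333 per year.
Memoryless: the residual past 6.77 is again Exp(λ).
P(2 < residual < 3.905) = e^(−λ·2) − e^(−λ·3.905) = 0.69027 − 0.48494 ≈ 0.205.

0.205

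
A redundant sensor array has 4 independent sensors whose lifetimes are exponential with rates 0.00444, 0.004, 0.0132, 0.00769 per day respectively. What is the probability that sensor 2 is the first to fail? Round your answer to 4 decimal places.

The time to first failure is exponential with rate Σλ = 0.00444 + 0.004 + 0.0132 + 0.00769 = 0.02933.
P(sensor 2 first) = λ_2/Σλ = 0.004/0.02933 ≈ 0.1364.

0.1364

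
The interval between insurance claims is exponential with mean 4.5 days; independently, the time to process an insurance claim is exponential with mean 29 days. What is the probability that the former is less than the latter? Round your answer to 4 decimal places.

0.8657

λ_1 = 1/4.5 = 0.222222, λ_2 = 1/29 = 0.0344828.
For independent exponentials, P(the former < the latter) = λ_1/(λ_1+λ_2) = 0.222222/0.256705 ≈ 0.8657.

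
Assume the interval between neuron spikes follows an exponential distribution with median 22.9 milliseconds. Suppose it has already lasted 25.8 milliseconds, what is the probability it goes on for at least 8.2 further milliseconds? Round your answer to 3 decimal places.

0.780

For an exponential, median = ln(2)/λ, so λ = ln 2 / 22.9 = 0.0302684 per millisecond.
P(X > s+t | X > s) = e^(−λ(s+t))/e^(−λs) = e^(−λt), independent of s = 25.8.
P(X > 8.2) = e^(−0.2482) ≈ 0.780.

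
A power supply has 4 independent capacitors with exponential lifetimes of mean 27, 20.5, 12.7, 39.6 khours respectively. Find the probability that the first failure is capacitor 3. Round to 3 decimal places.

0.415

Rates: λ_i = 1/mean_i → 0.037037, 0.0487805, 0.0787402, 0.0252525; Σλ = 0.18981.
P(capacitor 3 first) = λ_3/Σλ = 0.0787402/0.18981 ≈ 0.415.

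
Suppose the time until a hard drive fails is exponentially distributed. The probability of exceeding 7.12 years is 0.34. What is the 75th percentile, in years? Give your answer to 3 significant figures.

9.15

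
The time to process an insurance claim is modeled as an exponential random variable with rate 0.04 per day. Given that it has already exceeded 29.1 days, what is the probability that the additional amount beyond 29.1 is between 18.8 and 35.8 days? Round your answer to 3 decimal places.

0.233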